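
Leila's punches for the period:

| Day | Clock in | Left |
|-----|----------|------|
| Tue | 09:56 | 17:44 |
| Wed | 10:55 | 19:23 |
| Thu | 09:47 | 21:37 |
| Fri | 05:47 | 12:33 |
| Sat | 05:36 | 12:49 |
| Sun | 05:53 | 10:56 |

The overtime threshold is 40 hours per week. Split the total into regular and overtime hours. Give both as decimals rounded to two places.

Tue: 09:56–17:44 = 7 h 48 min
Wed: 10:55–19:23 = 8 h 28 min
Thu: 09:47–21:37 = 11 h 50 min
Fri: 05:47–12:33 = 6 h 46 min
Sat: 05:36–12:49 = 7 h 13 min
Sun: 05:53–10:56 = 5 h 3 min
Total worked: 47 h 8 min = 47.13 h.
Threshold 40 h → overtime 7 h 8 min, regular 40 h 0 min.

Regular 40.00 hours, overtime 7.13 hours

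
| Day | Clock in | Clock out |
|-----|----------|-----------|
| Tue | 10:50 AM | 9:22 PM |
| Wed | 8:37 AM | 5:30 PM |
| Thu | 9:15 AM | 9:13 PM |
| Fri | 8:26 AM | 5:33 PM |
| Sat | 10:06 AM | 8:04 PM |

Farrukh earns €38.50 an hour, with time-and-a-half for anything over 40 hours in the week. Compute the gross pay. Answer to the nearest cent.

Tue: 10:50 AM–9:22 PM = 10 h 32 min
Wed: 8:37 AM–5:30 PM = 8 h 53 min
Thu: 9:15 AM–9:13 PM = 11 h 58 min
Fri: 8:26 AM–5:33 PM = 9 h 7 min
Sat: 10:06 AM–8:04 PM = 9 h 58 min
Total worked: 50 h 28 min = 3028 min.
Regular 40 h 0 min = 2400 min at €38.50/h; overtime 10 h 28 min = 628 min at €57.75/h.
Pay = (2400 × €38.50 + 628 × €57.75) ÷ 60 = €2144.45.

€2144.45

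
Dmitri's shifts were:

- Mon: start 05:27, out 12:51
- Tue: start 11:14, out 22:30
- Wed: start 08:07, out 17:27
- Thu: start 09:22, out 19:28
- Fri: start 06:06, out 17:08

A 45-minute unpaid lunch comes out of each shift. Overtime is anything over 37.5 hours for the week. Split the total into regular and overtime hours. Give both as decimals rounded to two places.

Mon: 05:27–12:51 = 7 h 24 min; less 45 min break → 6 h 39 min
Tue: 11:14–22:30 = 11 h 16 min; less 45 min break → 10 h 31 min
Wed: 08:07–17:27 = 9 h 20 min; less 45 min break → 8 h 35 min
Thu: 09:22–19:28 = 10 h 6 min; less 45 min break → 9 h 21 min
Fri: 06:06–17:08 = 11 h 2 min; less 45 min break → 10 h 17 min
Total worked: 45 h 23 min = 45.38 h.
Threshold 37.5 h → overtime 7 h 53 min, regular 37 h 30 min.

Regular 37.50 hours, overtime 7.88 hours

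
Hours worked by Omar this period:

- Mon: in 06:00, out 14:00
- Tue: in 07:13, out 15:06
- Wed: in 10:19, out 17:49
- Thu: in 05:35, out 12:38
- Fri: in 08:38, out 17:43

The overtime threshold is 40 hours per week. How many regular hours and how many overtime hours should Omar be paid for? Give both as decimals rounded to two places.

Regular 39.52 hours, overtime 0.00 hours

Mon: 06:00–14:00 = 8 h 0 min
Tue: 07:13–15:06 = 7 h 53 min
Wed: 10:19–17:49 = 7 h 30 min
Thu: 05:35–12:38 = 7 h 3 min
Fri: 08:38–17:43 = 9 h 5 min
Total worked: 39 h 31 min = 39.52 h.
Threshold 40 h → overtime 0 h 0 min, regular 39 h 31 min.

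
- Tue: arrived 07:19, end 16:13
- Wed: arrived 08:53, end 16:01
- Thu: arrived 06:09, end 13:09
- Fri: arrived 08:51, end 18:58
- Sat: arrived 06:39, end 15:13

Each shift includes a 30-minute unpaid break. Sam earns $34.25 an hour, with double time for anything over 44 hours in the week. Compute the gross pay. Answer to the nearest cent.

$1343.17

Tue: 07:19–16:13 = 8 h 54 min; less 30 min break → 8 h 24 min
Wed: 08:53–16:01 = 7 h 8 min; less 30 min break → 6 h 38 min
Thu: 06:09–13:09 = 7 h 0 min; less 30 min break → 6 h 30 min
Fri: 08:51–18:58 = 10 h 7 min; less 30 min break → 9 h 37 min
Sat: 06:39–15:13 = 8 h 34 min; less 30 min break → 8 h 4 min
Total worked: 39 h 13 min = 2353 min.
Regular 39 h 13 min = 2353 min at $34.25/h; overtime 0 h 0 min = 0 min at $68.50/h.
Pay = (2353 × $34.25 + 0 × $68.50) ÷ 60 = $1343.17.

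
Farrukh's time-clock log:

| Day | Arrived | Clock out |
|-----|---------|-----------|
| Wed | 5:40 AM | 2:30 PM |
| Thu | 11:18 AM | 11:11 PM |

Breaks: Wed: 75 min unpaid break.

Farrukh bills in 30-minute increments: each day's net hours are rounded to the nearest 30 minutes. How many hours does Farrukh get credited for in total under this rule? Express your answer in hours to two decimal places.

19.50 hours

Wed: 5:40 AM–2:30 PM = 8 h 50 min − 75 min = 7 h 35 min → rounds to 7 h 30 min
Thu: 11:18 AM–11:11 PM = 11 h 53 min → rounds to 12 h 0 min
Total credited: 19 h 30 min.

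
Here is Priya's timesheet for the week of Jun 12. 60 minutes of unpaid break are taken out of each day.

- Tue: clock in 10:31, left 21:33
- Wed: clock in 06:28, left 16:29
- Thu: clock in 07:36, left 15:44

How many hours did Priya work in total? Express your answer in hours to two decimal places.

26.18 hours

Tue: 10:31–21:33 = 11 h 2 min; less 60 min break → 10 h 2 min
Wed: 06:28–16:29 = 10 h 1 min; less 60 min break → 9 h 1 min
Thu: 07:36–15:44 = 8 h 8 min; less 60 min break → 7 h 8 min
Total: 10 h 2 min + 9 h 1 min + 7 h 8 min = 26 h 11 min.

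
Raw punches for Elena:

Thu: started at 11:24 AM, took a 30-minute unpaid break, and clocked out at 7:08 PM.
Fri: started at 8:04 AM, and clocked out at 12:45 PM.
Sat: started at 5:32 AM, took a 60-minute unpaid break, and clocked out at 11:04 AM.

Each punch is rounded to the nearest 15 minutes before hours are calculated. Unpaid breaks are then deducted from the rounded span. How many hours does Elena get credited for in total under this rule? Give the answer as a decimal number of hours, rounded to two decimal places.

16.50 hours

Thu: in 11:24 AM→11:30 AM, out 7:08 PM→7:15 PM; 7 h 45 min − 30 min = 7 h 15 min
Fri: in 8:04 AM→8:00 AM, out 12:45 PM→12:45 PM; 4 h 45 min
Sat: in 5:32 AM→5:30 AM, out 11:04 AM→11:00 AM; 5 h 30 min − 60 min = 4 h 30 min
Total credited: 16 h 30 min.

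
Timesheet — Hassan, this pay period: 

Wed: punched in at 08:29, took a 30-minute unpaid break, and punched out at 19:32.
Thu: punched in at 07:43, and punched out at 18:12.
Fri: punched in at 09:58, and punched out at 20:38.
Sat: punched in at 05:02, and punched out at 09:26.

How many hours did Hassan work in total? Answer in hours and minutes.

Wed: 08:29–19:32 = 11 h 3 min; less 30 min break → 10 h 33 min
Thu: 07:43–18:12 = 10 h 29 min
Fri: 09:58–20:38 = 10 h 40 min
Sat: 05:02–09:26 = 4 h 24 min
Total: 10 h 33 min + 10 h 29 min + 10 h 40 min + 4 h 24 min = 36 h 6 min.

36 h 6 min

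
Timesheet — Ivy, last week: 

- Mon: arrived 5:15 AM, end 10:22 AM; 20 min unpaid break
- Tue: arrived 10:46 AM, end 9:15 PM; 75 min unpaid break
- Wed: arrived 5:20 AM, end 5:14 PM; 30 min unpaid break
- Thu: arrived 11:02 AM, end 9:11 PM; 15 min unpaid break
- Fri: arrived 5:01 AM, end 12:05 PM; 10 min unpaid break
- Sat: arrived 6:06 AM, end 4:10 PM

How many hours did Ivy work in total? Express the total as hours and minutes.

Mon: 5:15 AM–10:22 AM = 5 h 7 min; less 20 min break → 4 h 47 min
Tue: 10:46 AM–9:15 PM = 10 h 29 min; less 75 min break → 9 h 14 min
Wed: 5:20 AM–5:14 PM = 11 h 54 min; less 30 min break → 11 h 24 min
Thu: 11:02 AM–9:11 PM = 10 h 9 min; less 15 min break → 9 h 54 min
Fri: 5:01 AM–12:05 PM = 7 h 4 min; less 10 min break → 6 h 54 min
Sat: 6:06 AM–4:10 PM = 10 h 4 min
Total: 4 h 47 min + 9 h 14 min + 11 h 24 min + 9 h 54 min + 6 h 54 min + 10 h 4 min = 52 h 17 min.

52 h 17 min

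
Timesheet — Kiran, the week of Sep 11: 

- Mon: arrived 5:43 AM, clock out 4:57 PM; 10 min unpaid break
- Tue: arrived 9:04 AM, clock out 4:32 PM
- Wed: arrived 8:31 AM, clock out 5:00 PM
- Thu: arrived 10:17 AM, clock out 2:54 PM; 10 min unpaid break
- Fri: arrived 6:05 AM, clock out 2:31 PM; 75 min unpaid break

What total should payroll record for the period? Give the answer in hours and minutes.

Mon: 5:43 AM–4:57 PM = 11 h 14 min; less 10 min break → 11 h 4 min
Tue: 9:04 AM–4:32 PM = 7 h 28 min
Wed: 8:31 AM–5:00 PM = 8 h 29 min
Thu: 10:17 AM–2:54 PM = 4 h 37 min; less 10 min break → 4 h 27 min
Fri: 6:05 AM–2:31 PM = 8 h 26 min; less 75 min break → 7 h 11 min
Total: 11 h 4 min + 7 h 28 min + 8 h 29 min + 4 h 27 min + 7 h 11 min = 38 h 39 min.

38 h 39 min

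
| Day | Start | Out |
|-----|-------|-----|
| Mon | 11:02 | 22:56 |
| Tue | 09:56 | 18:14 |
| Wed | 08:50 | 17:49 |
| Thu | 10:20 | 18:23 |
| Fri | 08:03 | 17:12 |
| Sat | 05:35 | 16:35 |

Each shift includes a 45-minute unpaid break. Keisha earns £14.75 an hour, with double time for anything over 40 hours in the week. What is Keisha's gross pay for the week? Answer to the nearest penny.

£970.06

Mon: 11:02–22:56 = 11 h 54 min; less 45 min break → 11 h 9 min
Tue: 09:56–18:14 = 8 h 18 min; less 45 min break → 7 h 33 min
Wed: 08:50–17:49 = 8 h 59 min; less 45 min break → 8 h 14 min
Thu: 10:20–18:23 = 8 h 3 min; less 45 min break → 7 h 18 min
Fri: 08:03–17:12 = 9 h 9 min; less 45 min break → 8 h 24 min
Sat: 05:35–16:35 = 11 h 0 min; less 45 min break → 10 h 15 min
Total worked: 52 h 53 min = 3173 min.
Regular 40 h 0 min = 2400 min at £14.75/h; overtime 12 h 53 min = 773 min at £29.50/h.
Pay = (2400 × £14.75 + 773 × £29.50) ÷ 60 = £970.06.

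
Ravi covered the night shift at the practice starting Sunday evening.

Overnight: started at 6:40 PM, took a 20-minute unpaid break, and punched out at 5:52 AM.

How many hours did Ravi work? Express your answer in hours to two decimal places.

10.87 hours

Overnight: 6:40 PM → midnight = 5 h 20 min; midnight → 5:52 AM = 5 h 52 min; span 11 h 12 min; less 20 min break → 10 h 52 min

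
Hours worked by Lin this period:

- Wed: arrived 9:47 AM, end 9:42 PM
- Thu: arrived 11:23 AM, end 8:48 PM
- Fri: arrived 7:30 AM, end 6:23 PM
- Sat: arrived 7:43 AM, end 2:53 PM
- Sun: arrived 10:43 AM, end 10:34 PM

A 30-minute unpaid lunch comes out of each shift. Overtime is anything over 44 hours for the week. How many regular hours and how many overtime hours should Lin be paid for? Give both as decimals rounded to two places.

Regular 44.00 hours, overtime 4.73 hours

Wed: 9:47 AM–9:42 PM = 11 h 55 min; less 30 min break → 11 h 25 min
Thu: 11:23 AM–8:48 PM = 9 h 25 min; less 30 min break → 8 h 55 min
Fri: 7:30 AM–6:23 PM = 10 h 53 min; less 30 min break → 10 h 23 min
Sat: 7:43 AM–2:53 PM = 7 h 10 min; less 30 min break → 6 h 40 min
Sun: 10:43 AM–10:34 PM = 11 h 51 min; less 30 min break → 11 h 21 min
Total worked: 48 h 44 min = 48.73 h.
Threshold 44 h → overtime 4 h 44 min, regular 44 h 0 min.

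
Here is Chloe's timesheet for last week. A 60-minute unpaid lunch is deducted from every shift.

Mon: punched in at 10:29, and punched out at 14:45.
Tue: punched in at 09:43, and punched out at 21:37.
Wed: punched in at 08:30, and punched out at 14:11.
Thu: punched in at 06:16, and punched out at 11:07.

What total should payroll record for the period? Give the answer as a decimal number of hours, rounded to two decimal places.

Mon: 10:29–14:45 = 4 h 16 min; less 60 min break → 3 h 16 min
Tue: 09:43–21:37 = 11 h 54 min; less 60 min break → 10 h 54 min
Wed: 08:30–14:11 = 5 h 41 min; less 60 min break → 4 h 41 min
Thu: 06:16–11:07 = 4 h 51 min; less 60 min break → 3 h 51 min
Total: 3 h 16 min + 10 h 54 min + 4 h 41 min + 3 h 51 min = 22 h 42 min.

22.70 hours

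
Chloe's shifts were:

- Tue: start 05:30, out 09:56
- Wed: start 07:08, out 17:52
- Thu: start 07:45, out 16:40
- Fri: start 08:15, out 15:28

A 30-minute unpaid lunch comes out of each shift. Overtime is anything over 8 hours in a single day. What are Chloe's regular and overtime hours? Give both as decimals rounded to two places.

Tue: 05:30–09:56 = 4 h 26 min; less 30 min break → 3 h 56 min
Wed: 07:08–17:52 = 10 h 44 min; less 30 min break → 10 h 14 min
Thu: 07:45–16:40 = 8 h 55 min; less 30 min break → 8 h 25 min
Fri: 08:15–15:28 = 7 h 13 min; less 30 min break → 6 h 43 min
Tue reg 3 h 56 min / OT 0 h 0 min; Wed reg 8 h 0 min / OT 2 h 14 min; Thu reg 8 h 0 min / OT 0 h 25 min; Fri reg 6 h 43 min / OT 0 h 0 min.
Totals: regular 26 h 39 min, overtime 2 h 39 min.

Regular 26.65 hours, overtime 2.65 hours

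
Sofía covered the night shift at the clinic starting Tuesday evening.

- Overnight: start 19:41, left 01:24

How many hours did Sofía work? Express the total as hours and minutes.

5 h 43 min

Overnight: 19:41 → midnight = 4 h 19 min; midnight → 01:24 = 1 h 24 min; span 5 h 43 min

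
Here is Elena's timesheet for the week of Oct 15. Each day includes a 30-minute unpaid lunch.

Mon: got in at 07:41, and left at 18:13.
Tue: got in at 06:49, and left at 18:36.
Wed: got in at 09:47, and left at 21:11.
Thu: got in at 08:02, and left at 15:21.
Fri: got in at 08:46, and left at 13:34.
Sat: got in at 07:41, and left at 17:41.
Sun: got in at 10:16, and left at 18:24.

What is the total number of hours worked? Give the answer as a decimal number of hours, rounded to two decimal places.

60.47 hours

Mon: 07:41–18:13 = 10 h 32 min; less 30 min break → 10 h 2 min
Tue: 06:49–18:36 = 11 h 47 min; less 30 min break → 11 h 17 min
Wed: 09:47–21:11 = 11 h 24 min; less 30 min break → 10 h 54 min
Thu: 08:02–15:21 = 7 h 19 min; less 30 min break → 6 h 49 min
Fri: 08:46–13:34 = 4 h 48 min; less 30 min break → 4 h 18 min
Sat: 07:41–17:41 = 10 h 0 min; less 30 min break → 9 h 30 min
Sun: 10:16–18:24 = 8 h 8 min; less 30 min break → 7 h 38 min
Total: 10 h 2 min + 11 h 17 min + 10 h 54 min + 6 h 49 min + 4 h 18 min + 9 h 30 min + 7 h 38 min = 60 h 28 min.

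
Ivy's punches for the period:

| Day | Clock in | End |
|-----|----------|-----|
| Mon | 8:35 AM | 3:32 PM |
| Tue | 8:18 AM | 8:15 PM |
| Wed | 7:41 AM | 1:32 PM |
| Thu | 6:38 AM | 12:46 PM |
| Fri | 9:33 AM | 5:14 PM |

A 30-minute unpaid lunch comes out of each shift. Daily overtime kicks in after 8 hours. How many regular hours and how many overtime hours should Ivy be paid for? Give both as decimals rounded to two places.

Regular 32.62 hours, overtime 3.45 hours

Mon: 8:35 AM–3:32 PM = 6 h 57 min; less 30 min break → 6 h 27 min
Tue: 8:18 AM–8:15 PM = 11 h 57 min; less 30 min break → 11 h 27 min
Wed: 7:41 AM–1:32 PM = 5 h 51 min; less 30 min break → 5 h 21 min
Thu: 6:38 AM–12:46 PM = 6 h 8 min; less 30 min break → 5 h 38 min
Fri: 9:33 AM–5:14 PM = 7 h 41 min; less 30 min break → 7 h 11 min
Mon reg 6 h 27 min / OT 0 h 0 min; Tue reg 8 h 0 min / OT 3 h 27 min; Wed reg 5 h 21 min / OT 0 h 0 min; Thu reg 5 h 38 min / OT 0 h 0 min; Fri reg 7 h 11 min / OT 0 h 0 min.
Totals: regular 32 h 37 min, overtime 3 h 27 min.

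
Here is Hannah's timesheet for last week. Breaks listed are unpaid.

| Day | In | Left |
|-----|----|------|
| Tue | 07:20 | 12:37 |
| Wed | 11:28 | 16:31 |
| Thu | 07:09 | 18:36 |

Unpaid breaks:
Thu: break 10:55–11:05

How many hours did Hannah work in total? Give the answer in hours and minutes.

Tue: 07:20–12:37 = 5 h 17 min
Wed: 11:28–16:31 = 5 h 3 min
Thu: 07:09–18:36 = 11 h 27 min; less 10 min break → 11 h 17 min
Total: 5 h 17 min + 5 h 3 min + 11 h 17 min = 21 h 37 min.

21 h 37 min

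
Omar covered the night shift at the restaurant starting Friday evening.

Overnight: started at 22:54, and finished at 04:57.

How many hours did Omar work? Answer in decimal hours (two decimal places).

Overnight: 22:54 → midnight = 1 h 6 min; midnight → 04:57 = 4 h 57 min; span 6 h 3 min

6.05 hours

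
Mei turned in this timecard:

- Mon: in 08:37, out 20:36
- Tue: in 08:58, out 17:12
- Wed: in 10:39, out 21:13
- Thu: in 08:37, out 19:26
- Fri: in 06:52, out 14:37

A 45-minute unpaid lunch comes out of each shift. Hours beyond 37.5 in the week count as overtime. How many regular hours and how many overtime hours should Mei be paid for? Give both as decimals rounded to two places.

Regular 37.50 hours, overtime 8.10 hours

Mon: 08:37–20:36 = 11 h 59 min; less 45 min break → 11 h 14 min
Tue: 08:58–17:12 = 8 h 14 min; less 45 min break → 7 h 29 min
Wed: 10:39–21:13 = 10 h 34 min; less 45 min break → 9 h 49 min
Thu: 08:37–19:26 = 10 h 49 min; less 45 min break → 10 h 4 min
Fri: 06:52–14:37 = 7 h 45 min; less 45 min break → 7 h 0 min
Total worked: 45 h 36 min = 45.60 h.
Threshold 37.5 h → overtime 8 h 6 min, regular 37 h 30 min.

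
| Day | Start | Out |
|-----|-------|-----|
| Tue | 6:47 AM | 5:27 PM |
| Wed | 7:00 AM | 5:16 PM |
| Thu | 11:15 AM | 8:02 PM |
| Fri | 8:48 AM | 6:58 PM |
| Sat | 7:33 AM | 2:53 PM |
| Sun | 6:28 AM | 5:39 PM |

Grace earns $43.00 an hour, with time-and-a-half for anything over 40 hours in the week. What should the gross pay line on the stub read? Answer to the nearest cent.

Tue: 6:47 AM–5:27 PM = 10 h 40 min
Wed: 7:00 AM–5:16 PM = 10 h 16 min
Thu: 11:15 AM–8:02 PM = 8 h 47 min
Fri: 8:48 AM–6:58 PM = 10 h 10 min
Sat: 7:33 AM–2:53 PM = 7 h 20 min
Sun: 6:28 AM–5:39 PM = 11 h 11 min
Total worked: 58 h 24 min = 3504 min.
Regular 40 h 0 min = 2400 min at $43.00/h; overtime 18 h 24 min = 1104 min at $64.50/h.
Pay = (2400 × $43.00 + 1104 × $64.50) ÷ 60 = $2906.80.

$2906.80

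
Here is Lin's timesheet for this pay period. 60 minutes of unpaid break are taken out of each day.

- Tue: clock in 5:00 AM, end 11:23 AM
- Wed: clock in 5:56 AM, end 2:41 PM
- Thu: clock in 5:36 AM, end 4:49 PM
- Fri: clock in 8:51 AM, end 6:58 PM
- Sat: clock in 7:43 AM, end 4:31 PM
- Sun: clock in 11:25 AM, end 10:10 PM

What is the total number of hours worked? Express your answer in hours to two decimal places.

Tue: 5:00 AM–11:23 AM = 6 h 23 min; less 60 min break → 5 h 23 min
Wed: 5:56 AM–2:41 PM = 8 h 45 min; less 60 min break → 7 h 45 min
Thu: 5:36 AM–4:49 PM = 11 h 13 min; less 60 min break → 10 h 13 min
Fri: 8:51 AM–6:58 PM = 10 h 7 min; less 60 min break → 9 h 7 min
Sat: 7:43 AM–4:31 PM = 8 h 48 min; less 60 min break → 7 h 48 min
Sun: 11:25 AM–10:10 PM = 10 h 45 min; less 60 min break → 9 h 45 min
Total: 5 h 23 min + 7 h 45 min + 10 h 13 min + 9 h 7 min + 7 h 48 min + 9 h 45 min = 50 h 1 min.

50.02 hours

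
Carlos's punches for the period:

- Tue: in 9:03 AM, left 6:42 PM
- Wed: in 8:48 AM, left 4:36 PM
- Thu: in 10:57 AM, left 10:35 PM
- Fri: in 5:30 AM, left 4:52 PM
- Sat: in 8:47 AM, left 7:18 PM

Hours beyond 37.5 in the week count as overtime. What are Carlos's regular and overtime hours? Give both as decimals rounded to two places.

Tue: 9:03 AM–6:42 PM = 9 h 39 min
Wed: 8:48 AM–4:36 PM = 7 h 48 min
Thu: 10:57 AM–10:35 PM = 11 h 38 min
Fri: 5:30 AM–4:52 PM = 11 h 22 min
Sat: 8:47 AM–7:18 PM = 10 h 31 min
Total worked: 50 h 58 min = 50.97 h.
Threshold 37.5 h → overtime 13 h 28 min, regular 37 h 30 min.

Regular 37.50 hours, overtime 13.47 hours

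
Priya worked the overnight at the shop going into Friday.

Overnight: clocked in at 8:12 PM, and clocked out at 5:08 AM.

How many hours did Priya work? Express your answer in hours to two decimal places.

8.93 hours

Overnight: 8:12 PM → midnight = 3 h 48 min; midnight → 5:08 AM = 5 h 8 min; span 8 h 56 min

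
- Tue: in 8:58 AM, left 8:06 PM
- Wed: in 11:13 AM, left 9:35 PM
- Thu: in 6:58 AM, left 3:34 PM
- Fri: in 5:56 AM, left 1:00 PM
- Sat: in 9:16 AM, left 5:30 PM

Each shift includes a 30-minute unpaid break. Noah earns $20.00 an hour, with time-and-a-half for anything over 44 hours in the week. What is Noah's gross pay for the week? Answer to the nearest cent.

$858.00

Tue: 8:58 AM–8:06 PM = 11 h 8 min; less 30 min break → 10 h 38 min
Wed: 11:13 AM–9:35 PM = 10 h 22 min; less 30 min break → 9 h 52 min
Thu: 6:58 AM–3:34 PM = 8 h 36 min; less 30 min break → 8 h 6 min
Fri: 5:56 AM–1:00 PM = 7 h 4 min; less 30 min break → 6 h 34 min
Sat: 9:16 AM–5:30 PM = 8 h 14 min; less 30 min break → 7 h 44 min
Total worked: 42 h 54 min = 2574 min.
Regular 42 h 54 min = 2574 min at $20.00/h; overtime 0 h 0 min = 0 min at $30.00/h.
Pay = (2574 × $20.00 + 0 × $30.00) ÷ 60 = $858.00.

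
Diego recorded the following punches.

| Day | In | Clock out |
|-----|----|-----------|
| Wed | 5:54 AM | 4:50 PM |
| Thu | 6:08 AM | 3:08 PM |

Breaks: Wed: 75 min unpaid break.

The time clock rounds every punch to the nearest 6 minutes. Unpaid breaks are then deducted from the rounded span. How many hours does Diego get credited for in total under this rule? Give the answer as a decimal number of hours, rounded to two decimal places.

18.65 hours

Wed: in 5:54 AM→5:54 AM, out 4:50 PM→4:48 PM; 10 h 54 min − 75 min = 9 h 39 min
Thu: in 6:08 AM→6:06 AM, out 3:08 PM→3:06 PM; 9 h 0 min
Total credited: 18 h 39 min.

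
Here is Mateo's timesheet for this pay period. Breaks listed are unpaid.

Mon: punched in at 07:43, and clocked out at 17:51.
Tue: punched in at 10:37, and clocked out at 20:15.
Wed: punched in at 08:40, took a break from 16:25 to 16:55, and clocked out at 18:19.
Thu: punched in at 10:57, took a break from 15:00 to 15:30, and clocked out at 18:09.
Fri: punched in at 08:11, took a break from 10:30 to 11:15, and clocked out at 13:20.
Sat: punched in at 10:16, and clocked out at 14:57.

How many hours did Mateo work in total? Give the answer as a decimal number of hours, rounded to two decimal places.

Mon: 07:43–17:51 = 10 h 8 min
Tue: 10:37–20:15 = 9 h 38 min
Wed: 08:40–18:19 = 9 h 39 min; less 30 min break → 9 h 9 min
Thu: 10:57–18:09 = 7 h 12 min; less 30 min break → 6 h 42 min
Fri: 08:11–13:20 = 5 h 9 min; less 45 min break → 4 h 24 min
Sat: 10:16–14:57 = 4 h 41 min
Total: 10 h 8 min + 9 h 38 min + 9 h 9 min + 6 h 42 min + 4 h 24 min + 4 h 41 min = 44 h 42 min.

44.70 hours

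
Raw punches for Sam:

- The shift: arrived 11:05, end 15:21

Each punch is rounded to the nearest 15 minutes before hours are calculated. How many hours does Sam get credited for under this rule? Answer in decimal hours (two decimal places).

The shift: in 11:05→11:00, out 15:21→15:15; 4 h 15 min

4.25 hours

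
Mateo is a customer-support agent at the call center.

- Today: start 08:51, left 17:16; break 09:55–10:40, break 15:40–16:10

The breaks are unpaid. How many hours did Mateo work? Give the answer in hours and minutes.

7 h 10 min

Today: 08:51–17:16 = 8 h 25 min; less 75 min break → 7 h 10 min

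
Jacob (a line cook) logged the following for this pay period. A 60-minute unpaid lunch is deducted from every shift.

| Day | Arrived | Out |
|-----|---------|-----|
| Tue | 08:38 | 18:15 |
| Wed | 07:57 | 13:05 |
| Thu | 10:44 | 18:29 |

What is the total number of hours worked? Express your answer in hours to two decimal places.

Tue: 08:38–18:15 = 9 h 37 min; less 60 min break → 8 h 37 min
Wed: 07:57–13:05 = 5 h 8 min; less 60 min break → 4 h 8 min
Thu: 10:44–18:29 = 7 h 45 min; less 60 min break → 6 h 45 min
Total: 8 h 37 min + 4 h 8 min + 6 h 45 min = 19 h 30 min.

19.50 hours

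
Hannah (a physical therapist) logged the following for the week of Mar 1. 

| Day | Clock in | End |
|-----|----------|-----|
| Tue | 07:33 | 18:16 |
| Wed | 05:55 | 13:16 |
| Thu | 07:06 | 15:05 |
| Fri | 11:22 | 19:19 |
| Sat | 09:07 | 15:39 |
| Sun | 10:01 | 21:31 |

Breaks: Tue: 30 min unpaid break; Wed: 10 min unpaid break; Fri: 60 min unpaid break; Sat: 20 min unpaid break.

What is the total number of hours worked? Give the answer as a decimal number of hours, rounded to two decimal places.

Tue: 07:33–18:16 = 10 h 43 min; less 30 min break → 10 h 13 min
Wed: 05:55–13:16 = 7 h 21 min; less 10 min break → 7 h 11 min
Thu: 07:06–15:05 = 7 h 59 min
Fri: 11:22–19:19 = 7 h 57 min; less 60 min break → 6 h 57 min
Sat: 09:07–15:39 = 6 h 32 min; less 20 min break → 6 h 12 min
Sun: 10:01–21:31 = 11 h 30 min
Total: 10 h 13 min + 7 h 11 min + 7 h 59 min + 6 h 57 min + 6 h 12 min + 11 h 30 min = 50 h 2 min.

50.03 hours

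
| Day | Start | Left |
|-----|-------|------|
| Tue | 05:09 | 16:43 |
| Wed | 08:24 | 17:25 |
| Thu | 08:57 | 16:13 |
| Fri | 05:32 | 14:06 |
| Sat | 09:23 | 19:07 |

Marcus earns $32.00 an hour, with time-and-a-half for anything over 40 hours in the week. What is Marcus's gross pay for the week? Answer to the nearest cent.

$1575.20

Tue: 05:09–16:43 = 11 h 34 min
Wed: 08:24–17:25 = 9 h 1 min
Thu: 08:57–16:13 = 7 h 16 min
Fri: 05:32–14:06 = 8 h 34 min
Sat: 09:23–19:07 = 9 h 44 min
Total worked: 46 h 9 min = 2769 min.
Regular 40 h 0 min = 2400 min at $32.00/h; overtime 6 h 9 min = 369 min at $48.00/h.
Pay = (2400 × $32.00 + 369 × $48.00) ÷ 60 = $1575.20.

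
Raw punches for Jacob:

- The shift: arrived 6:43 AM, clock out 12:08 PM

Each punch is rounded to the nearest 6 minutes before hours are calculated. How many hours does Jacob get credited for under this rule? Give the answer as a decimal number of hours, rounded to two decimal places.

5.40 hours

The shift: in 6:43 AM→6:42 AM, out 12:08 PM→12:06 PM; 5 h 24 min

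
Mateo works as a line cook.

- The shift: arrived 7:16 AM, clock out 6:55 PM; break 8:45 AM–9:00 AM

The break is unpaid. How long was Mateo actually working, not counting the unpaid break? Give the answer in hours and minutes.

The shift: 7:16 AM–6:55 PM = 11 h 39 min; less 15 min break → 11 h 24 min

11 h 24 min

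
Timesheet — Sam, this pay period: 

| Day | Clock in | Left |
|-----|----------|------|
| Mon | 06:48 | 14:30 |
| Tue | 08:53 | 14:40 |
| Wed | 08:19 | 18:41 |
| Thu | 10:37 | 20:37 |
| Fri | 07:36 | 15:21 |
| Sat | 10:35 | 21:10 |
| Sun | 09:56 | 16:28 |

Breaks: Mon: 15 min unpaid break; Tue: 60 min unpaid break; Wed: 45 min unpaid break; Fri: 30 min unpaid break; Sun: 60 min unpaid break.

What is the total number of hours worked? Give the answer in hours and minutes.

Mon: 06:48–14:30 = 7 h 42 min; less 15 min break → 7 h 27 min
Tue: 08:53–14:40 = 5 h 47 min; less 60 min break → 4 h 47 min
Wed: 08:19–18:41 = 10 h 22 min; less 45 min break → 9 h 37 min
Thu: 10:37–20:37 = 10 h 0 min
Fri: 07:36–15:21 = 7 h 45 min; less 30 min break → 7 h 15 min
Sat: 10:35–21:10 = 10 h 35 min
Sun: 09:56–16:28 = 6 h 32 min; less 60 min break → 5 h 32 min
Total: 7 h 27 min + 4 h 47 min + 9 h 37 min + 10 h 0 min + 7 h 15 min + 10 h 35 min + 5 h 32 min = 55 h 13 min.

55 h 13 min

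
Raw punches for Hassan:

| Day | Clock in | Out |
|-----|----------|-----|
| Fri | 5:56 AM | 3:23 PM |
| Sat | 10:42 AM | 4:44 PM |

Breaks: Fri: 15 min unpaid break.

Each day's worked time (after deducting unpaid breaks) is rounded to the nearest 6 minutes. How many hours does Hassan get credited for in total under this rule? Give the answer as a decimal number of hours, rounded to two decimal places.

15.20 hours

Fri: 5:56 AM–3:23 PM = 9 h 27 min − 15 min = 9 h 12 min → rounds to 9 h 12 min
Sat: 10:42 AM–4:44 PM = 6 h 2 min → rounds to 6 h 0 min
Total credited: 15 h 12 min.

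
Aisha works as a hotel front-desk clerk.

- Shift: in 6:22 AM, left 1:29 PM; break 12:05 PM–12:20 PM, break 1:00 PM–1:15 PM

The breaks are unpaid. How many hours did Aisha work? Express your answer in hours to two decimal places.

Shift: 6:22 AM–1:29 PM = 7 h 7 min; less 30 min break → 6 h 37 min

6.62 hours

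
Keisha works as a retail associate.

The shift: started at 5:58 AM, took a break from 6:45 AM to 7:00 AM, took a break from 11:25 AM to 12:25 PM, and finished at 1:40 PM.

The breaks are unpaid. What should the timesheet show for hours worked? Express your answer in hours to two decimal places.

The shift: 5:58 AM–1:40 PM = 7 h 42 min; less 75 min break → 6 h 27 min

6.45 hours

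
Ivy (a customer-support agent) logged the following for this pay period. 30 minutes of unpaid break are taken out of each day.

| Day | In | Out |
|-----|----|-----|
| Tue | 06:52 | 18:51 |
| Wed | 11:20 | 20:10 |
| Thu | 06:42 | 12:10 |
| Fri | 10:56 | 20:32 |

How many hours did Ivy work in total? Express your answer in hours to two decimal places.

33.88 hours

Tue: 06:52–18:51 = 11 h 59 min; less 30 min break → 11 h 29 min
Wed: 11:20–20:10 = 8 h 50 min; less 30 min break → 8 h 20 min
Thu: 06:42–12:10 = 5 h 28 min; less 30 min break → 4 h 58 min
Fri: 10:56–20:32 = 9 h 36 min; less 30 min break → 9 h 6 min
Total: 11 h 29 min + 8 h 20 min + 4 h 58 min + 9 h 6 min = 33 h 53 min.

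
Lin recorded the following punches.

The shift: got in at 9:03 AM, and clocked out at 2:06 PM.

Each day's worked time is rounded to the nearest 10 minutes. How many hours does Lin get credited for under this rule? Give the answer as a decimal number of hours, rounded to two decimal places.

5.00 hours

The shift: 9:03 AM–2:06 PM = 5 h 3 min → rounds to 5 h 0 min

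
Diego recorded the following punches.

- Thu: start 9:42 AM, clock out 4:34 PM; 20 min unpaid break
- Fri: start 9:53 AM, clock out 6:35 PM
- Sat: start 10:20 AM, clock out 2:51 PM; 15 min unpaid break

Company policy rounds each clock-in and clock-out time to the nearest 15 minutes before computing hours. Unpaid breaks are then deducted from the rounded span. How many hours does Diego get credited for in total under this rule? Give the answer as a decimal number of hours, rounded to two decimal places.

19.17 hours

Thu: in 9:42 AM→9:45 AM, out 4:34 PM→4:30 PM; 6 h 45 min − 20 min = 6 h 25 min
Fri: in 9:53 AM→10:00 AM, out 6:35 PM→6:30 PM; 8 h 30 min
Sat: in 10:20 AM→10:15 AM, out 2:51 PM→2:45 PM; 4 h 30 min − 15 min = 4 h 15 min
Total credited: 19 h 10 min.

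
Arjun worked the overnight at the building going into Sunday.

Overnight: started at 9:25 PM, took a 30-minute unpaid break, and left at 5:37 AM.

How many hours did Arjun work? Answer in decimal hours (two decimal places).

Overnight: 9:25 PM → midnight = 2 h 35 min; midnight → 5:37 AM = 5 h 37 min; span 8 h 12 min; less 30 min break → 7 h 42 min

7.70 hours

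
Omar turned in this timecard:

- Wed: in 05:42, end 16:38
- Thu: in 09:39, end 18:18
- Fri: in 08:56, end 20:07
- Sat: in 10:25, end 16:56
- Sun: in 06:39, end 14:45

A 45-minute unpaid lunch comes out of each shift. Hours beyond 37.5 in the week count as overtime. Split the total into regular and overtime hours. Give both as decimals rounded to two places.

Wed: 05:42–16:38 = 10 h 56 min; less 45 min break → 10 h 11 min
Thu: 09:39–18:18 = 8 h 39 min; less 45 min break → 7 h 54 min
Fri: 08:56–20:07 = 11 h 11 min; less 45 min break → 10 h 26 min
Sat: 10:25–16:56 = 6 h 31 min; less 45 min break → 5 h 46 min
Sun: 06:39–14:45 = 8 h 6 min; less 45 min break → 7 h 21 min
Total worked: 41 h 38 min = 41.63 h.
Threshold 37.5 h → overtime 4 h 8 min, regular 37 h 30 min.

Regular 37.50 hours, overtime 4.13 hours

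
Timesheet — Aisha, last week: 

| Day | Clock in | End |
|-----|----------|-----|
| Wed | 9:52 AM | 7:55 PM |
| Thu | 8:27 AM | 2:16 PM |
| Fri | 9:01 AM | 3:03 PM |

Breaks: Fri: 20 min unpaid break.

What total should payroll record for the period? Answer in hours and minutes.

21 h 34 min

Wed: 9:52 AM–7:55 PM = 10 h 3 min
Thu: 8:27 AM–2:16 PM = 5 h 49 min
Fri: 9:01 AM–3:03 PM = 6 h 2 min; less 20 min break → 5 h 42 min
Total: 10 h 3 min + 5 h 49 min + 5 h 42 min = 21 h 34 min.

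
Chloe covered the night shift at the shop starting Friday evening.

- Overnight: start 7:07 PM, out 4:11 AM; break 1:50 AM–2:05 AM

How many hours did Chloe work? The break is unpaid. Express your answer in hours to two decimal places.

8.82 hours

Overnight: 7:07 PM → midnight = 4 h 53 min; midnight → 4:11 AM = 4 h 11 min; span 9 h 4 min; less 15 min break → 8 h 49 min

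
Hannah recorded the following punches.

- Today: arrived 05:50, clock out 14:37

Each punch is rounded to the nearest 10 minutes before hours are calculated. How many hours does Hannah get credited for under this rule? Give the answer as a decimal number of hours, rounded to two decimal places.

Today: in 05:50→05:50, out 14:37→14:40; 8 h 50 min

8.83 hours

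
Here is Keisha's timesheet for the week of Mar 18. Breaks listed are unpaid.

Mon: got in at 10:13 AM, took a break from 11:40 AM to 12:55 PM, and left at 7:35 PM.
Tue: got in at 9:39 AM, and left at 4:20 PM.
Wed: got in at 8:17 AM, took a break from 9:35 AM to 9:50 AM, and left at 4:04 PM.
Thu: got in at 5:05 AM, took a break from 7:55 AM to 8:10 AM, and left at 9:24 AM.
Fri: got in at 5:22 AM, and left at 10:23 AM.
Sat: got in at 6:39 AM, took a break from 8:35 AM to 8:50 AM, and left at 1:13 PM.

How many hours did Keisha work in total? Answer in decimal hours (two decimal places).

37.73 hours

Mon: 10:13 AM–7:35 PM = 9 h 22 min; less 75 min break → 8 h 7 min
Tue: 9:39 AM–4:20 PM = 6 h 41 min
Wed: 8:17 AM–4:04 PM = 7 h 47 min; less 15 min break → 7 h 32 min
Thu: 5:05 AM–9:24 AM = 4 h 19 min; less 15 min break → 4 h 4 min
Fri: 5:22 AM–10:23 AM = 5 h 1 min
Sat: 6:39 AM–1:13 PM = 6 h 34 min; less 15 min break → 6 h 19 min
Total: 8 h 7 min + 6 h 41 min + 7 h 32 min + 4 h 4 min + 5 h 1 min + 6 h 19 min = 37 h 44 min.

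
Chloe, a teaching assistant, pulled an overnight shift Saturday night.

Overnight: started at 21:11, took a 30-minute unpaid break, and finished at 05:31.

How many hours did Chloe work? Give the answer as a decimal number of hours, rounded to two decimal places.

7.83 hours

Overnight: 21:11 → midnight = 2 h 49 min; midnight → 05:31 = 5 h 31 min; span 8 h 20 min; less 30 min break → 7 h 50 min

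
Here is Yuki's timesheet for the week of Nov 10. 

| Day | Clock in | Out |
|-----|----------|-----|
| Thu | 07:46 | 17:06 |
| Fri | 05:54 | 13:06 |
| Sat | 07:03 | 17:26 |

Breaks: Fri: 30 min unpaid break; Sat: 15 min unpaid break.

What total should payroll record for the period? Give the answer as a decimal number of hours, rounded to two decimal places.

26.17 hours

Thu: 07:46–17:06 = 9 h 20 min
Fri: 05:54–13:06 = 7 h 12 min; less 30 min break → 6 h 42 min
Sat: 07:03–17:26 = 10 h 23 min; less 15 min break → 10 h 8 min
Total: 9 h 20 min + 6 h 42 min + 10 h 8 min = 26 h 10 min.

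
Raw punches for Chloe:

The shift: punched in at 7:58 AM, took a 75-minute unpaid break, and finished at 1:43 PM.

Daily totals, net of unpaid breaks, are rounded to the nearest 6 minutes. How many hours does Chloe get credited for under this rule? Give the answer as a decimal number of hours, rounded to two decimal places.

4.50 hours

The shift: 7:58 AM–1:43 PM = 5 h 45 min − 75 min = 4 h 30 min → rounds to 4 h 30 min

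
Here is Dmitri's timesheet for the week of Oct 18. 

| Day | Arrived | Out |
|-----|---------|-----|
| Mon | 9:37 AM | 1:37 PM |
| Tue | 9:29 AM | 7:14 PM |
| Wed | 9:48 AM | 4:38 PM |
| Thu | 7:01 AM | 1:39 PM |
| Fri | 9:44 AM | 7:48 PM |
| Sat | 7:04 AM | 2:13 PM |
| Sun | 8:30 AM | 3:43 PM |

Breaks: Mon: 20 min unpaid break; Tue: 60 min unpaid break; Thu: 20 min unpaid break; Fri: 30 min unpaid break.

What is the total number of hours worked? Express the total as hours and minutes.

Mon: 9:37 AM–1:37 PM = 4 h 0 min; less 20 min break → 3 h 40 min
Tue: 9:29 AM–7:14 PM = 9 h 45 min; less 60 min break → 8 h 45 min
Wed: 9:48 AM–4:38 PM = 6 h 50 min
Thu: 7:01 AM–1:39 PM = 6 h 38 min; less 20 min break → 6 h 18 min
Fri: 9:44 AM–7:48 PM = 10 h 4 min; less 30 min break → 9 h 34 min
Sat: 7:04 AM–2:13 PM = 7 h 9 min
Sun: 8:30 AM–3:43 PM = 7 h 13 min
Total: 3 h 40 min + 8 h 45 min + 6 h 50 min + 6 h 18 min + 9 h 34 min + 7 h 9 min + 7 h 13 min = 49 h 29 min.

49 h 29 min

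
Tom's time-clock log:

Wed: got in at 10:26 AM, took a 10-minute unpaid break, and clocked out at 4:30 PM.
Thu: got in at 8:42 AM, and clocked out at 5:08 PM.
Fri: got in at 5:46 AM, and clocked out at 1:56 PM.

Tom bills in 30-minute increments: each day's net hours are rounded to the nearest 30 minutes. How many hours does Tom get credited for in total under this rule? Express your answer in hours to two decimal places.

Wed: 10:26 AM–4:30 PM = 6 h 4 min − 10 min = 5 h 54 min → rounds to 6 h 0 min
Thu: 8:42 AM–5:08 PM = 8 h 26 min → rounds to 8 h 30 min
Fri: 5:46 AM–1:56 PM = 8 h 10 min → rounds to 8 h 0 min
Total credited: 22 h 30 min.

22.50 hours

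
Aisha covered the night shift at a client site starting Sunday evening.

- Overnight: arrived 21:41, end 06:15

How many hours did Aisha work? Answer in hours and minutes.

8 h 34 min

Overnight: 21:41 → midnight = 2 h 19 min; midnight → 06:15 = 6 h 15 min; span 8 h 34 min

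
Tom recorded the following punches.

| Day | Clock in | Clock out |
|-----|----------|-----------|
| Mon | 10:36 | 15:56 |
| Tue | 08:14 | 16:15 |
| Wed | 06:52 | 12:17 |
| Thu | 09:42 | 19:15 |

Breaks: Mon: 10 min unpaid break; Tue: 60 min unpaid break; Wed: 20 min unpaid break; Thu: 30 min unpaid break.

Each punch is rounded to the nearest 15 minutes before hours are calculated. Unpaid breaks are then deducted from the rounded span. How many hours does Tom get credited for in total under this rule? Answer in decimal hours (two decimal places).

26.50 hours

Mon: in 10:36→10:30, out 15:56→16:00; 5 h 30 min − 10 min = 5 h 20 min
Tue: in 08:14→08:15, out 16:15→16:15; 8 h 0 min − 60 min = 7 h 0 min
Wed: in 06:52→06:45, out 12:17→12:15; 5 h 30 min − 20 min = 5 h 10 min
Thu: in 09:42→09:45, out 19:15→19:15; 9 h 30 min − 30 min = 9 h 0 min
Total credited: 26 h 30 min.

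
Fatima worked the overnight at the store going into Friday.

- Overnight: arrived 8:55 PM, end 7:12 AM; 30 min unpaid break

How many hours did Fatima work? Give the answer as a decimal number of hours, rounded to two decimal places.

9.78 hours

Overnight: 8:55 PM → midnight = 3 h 5 min; midnight → 7:12 AM = 7 h 12 min; span 10 h 17 min; less 30 min break → 9 h 47 min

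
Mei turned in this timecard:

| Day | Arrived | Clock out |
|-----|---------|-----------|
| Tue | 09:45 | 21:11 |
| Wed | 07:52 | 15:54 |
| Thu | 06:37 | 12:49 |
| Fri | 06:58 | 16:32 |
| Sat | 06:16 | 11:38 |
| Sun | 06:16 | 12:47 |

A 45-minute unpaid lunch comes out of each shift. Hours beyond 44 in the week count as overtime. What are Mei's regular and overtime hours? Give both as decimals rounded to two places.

Tue: 09:45–21:11 = 11 h 26 min; less 45 min break → 10 h 41 min
Wed: 07:52–15:54 = 8 h 2 min; less 45 min break → 7 h 17 min
Thu: 06:37–12:49 = 6 h 12 min; less 45 min break → 5 h 27 min
Fri: 06:58–16:32 = 9 h 34 min; less 45 min break → 8 h 49 min
Sat: 06:16–11:38 = 5 h 22 min; less 45 min break → 4 h 37 min
Sun: 06:16–12:47 = 6 h 31 min; less 45 min break → 5 h 46 min
Total worked: 42 h 37 min = 42.62 h.
Threshold 44 h → overtime 0 h 0 min, regular 42 h 37 min.

Regular 42.62 hours, overtime 0.00 hours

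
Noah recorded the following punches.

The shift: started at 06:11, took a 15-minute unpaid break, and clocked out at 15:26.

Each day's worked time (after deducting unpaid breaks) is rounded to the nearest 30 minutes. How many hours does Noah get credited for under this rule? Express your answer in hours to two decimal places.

9.00 hours

The shift: 06:11–15:26 = 9 h 15 min − 15 min = 9 h 0 min → rounds to 9 h 0 min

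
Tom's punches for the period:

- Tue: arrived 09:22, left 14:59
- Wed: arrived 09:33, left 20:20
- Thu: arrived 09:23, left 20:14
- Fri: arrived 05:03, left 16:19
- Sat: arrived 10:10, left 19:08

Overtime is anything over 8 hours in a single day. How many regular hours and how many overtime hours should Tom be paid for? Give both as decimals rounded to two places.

Regular 37.62 hours, overtime 9.87 hours

Tue: 09:22–14:59 = 5 h 37 min
Wed: 09:33–20:20 = 10 h 47 min
Thu: 09:23–20:14 = 10 h 51 min
Fri: 05:03–16:19 = 11 h 16 min
Sat: 10:10–19:08 = 8 h 58 min
Tue reg 5 h 37 min / OT 0 h 0 min; Wed reg 8 h 0 min / OT 2 h 47 min; Thu reg 8 h 0 min / OT 2 h 51 min; Fri reg 8 h 0 min / OT 3 h 16 min; Sat reg 8 h 0 min / OT 0 h 58 min.
Totals: regular 37 h 37 min, overtime 9 h 52 min.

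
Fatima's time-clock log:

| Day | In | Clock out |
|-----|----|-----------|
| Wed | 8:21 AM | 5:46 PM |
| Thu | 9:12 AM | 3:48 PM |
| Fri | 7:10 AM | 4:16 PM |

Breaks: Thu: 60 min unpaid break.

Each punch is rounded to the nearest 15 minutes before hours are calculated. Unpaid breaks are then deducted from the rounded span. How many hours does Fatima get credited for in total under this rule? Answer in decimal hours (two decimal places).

24.00 hours

Wed: in 8:21 AM→8:15 AM, out 5:46 PM→5:45 PM; 9 h 30 min
Thu: in 9:12 AM→9:15 AM, out 3:48 PM→3:45 PM; 6 h 30 min − 60 min = 5 h 30 min
Fri: in 7:10 AM→7:15 AM, out 4:16 PM→4:15 PM; 9 h 0 min
Total credited: 24 h 0 min.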